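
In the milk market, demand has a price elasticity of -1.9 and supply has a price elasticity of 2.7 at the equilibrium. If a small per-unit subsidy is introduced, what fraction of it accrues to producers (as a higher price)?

Producer share = 19/46

For a small subsidy around the equilibrium, the benefit split depends on the relative slopes, which at a point are proportional to the elasticities.
Buyer share = εs/(εs + |εd|) = 2.7/(2.7 + 1.9) = 27/46; seller share = |εd|/(εs + |εd|) = 19/46.
So producers capture 19/46 of the subsidy.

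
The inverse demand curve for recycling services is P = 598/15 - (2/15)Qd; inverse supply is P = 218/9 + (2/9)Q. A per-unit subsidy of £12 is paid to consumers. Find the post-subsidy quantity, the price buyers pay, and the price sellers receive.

Pre-subsidy: 598/15 - (2/15)Q = 218/9 + (2/9)Q gives Q* = 44 and P* = 34.
With the rebate, buyers effectively pay Pb = Ps − 12, where Ps is the price sellers receive.
On the curves, Pb = 598/15 - (2/15)Q and Ps = 218/9 + (2/9)Q; the wedge Ps − Pb = 12 gives 218/9 + (2/9)Q − (598/15 - (2/15)Q) = 12, so Q' = 77.75.
Then Pb = 598/15 − (2/15)·77.75 = 29.5 and Ps = 218/9 + (2/9)·77.75 = 41.5.

Q' = 77.75; buyers pay £29.5; sellers receive £41.5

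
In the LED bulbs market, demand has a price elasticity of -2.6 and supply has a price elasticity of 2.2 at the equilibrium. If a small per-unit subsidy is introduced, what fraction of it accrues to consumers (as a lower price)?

Consumer share = 11/24

For a small subsidy around the equilibrium, the benefit split depends on the relative slopes, which at a point are proportional to the elasticities.
Buyer share = εs/(εs + |εd|) = 2.2/(2.2 + 2.6) = 11/24; seller share = |εd|/(εs + |εd|) = 13/24.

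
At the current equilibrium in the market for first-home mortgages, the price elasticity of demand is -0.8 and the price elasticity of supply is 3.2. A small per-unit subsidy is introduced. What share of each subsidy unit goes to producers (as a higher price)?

For a small subsidy around the equilibrium, the benefit split depends on the relative slopes, which at a point are proportional to the elasticities.
Buyer share = εs/(εs + |εd|) = 3.2/(3.2 + 0.8) = 0.8; seller share = |εd|/(εs + |εd|) = 0.2.
So producers capture 0.2 of the subsidy.

Producer share = 0.2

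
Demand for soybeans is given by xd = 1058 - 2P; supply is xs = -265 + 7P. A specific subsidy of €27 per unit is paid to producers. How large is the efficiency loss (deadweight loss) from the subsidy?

Pre-subsidy: 1058 - 2P = -265 + 7P gives P* = 147, x* = 764.
With the subsidy, sellers receive Ps = Pb + 27 for each unit, where Pb is the price buyers pay.
Supply in terms of Pb becomes xs = -265 + 7(Pb + 27) = -76 + 7Pb. Setting this equal to demand: 1058 - 2Pb = -76 + 7Pb, so Pb = 126.
Sellers receive Ps = 126 + 27 = 153; x' = 1058 − 2·126 = 806.
The subsidy expands output by 806 − 764 = 42 past the efficient level; on those units the gap between marginal cost and willingness to pay runs from 0 up to 27.
DWL = ½ × 27 × 42 = 567.

Deadweight loss = €567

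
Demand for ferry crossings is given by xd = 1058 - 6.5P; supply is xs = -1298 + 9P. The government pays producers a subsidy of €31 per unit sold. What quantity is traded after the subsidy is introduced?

x' = 187

Pre-subsidy: 1058 - 6.5P = -1298 + 9P gives P* = 152, x* = 70.
With the subsidy, sellers receive Ps = Pb + 31 for each unit, where Pb is the price buyers pay.
Supply in terms of Pb becomes xs = -1298 + 9(Pb + 31) = -1019 + 9Pb. Setting this equal to demand: 1058 - 6.5Pb = -1019 + 9Pb, so Pb = 134.
Sellers receive Ps = 134 + 31 = 165; x' = 1058 − 6.5·134 = 187.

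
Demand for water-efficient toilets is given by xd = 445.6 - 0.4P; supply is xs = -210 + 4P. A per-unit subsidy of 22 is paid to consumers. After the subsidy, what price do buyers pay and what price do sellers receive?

Buyers pay 129; sellers receive 151

Pre-subsidy: 445.6 - 0.4P = -210 + 4P gives P* = 149, x* = 386.
With the rebate, buyers effectively pay Pb = Ps − 22, where Ps is the price sellers receive.
Demand in terms of Ps becomes xd = 445.6 − 0.4(Ps − 22) = 454.4 - 0.4Ps. Setting this equal to supply: 454.4 - 0.4Ps = -210 + 4Ps, so Ps = 151.
Buyers pay Pb = 151 − 22 = 129; x' = -210 + 4·151 = 394.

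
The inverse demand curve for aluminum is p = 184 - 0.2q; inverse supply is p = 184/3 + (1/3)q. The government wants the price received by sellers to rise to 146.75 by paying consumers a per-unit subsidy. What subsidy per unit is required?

Required subsidy s = 14 per unit

At a seller price of 146.75, quantity supplied is -184 + 3·146.75 = 256.25.
Buyers absorb 256.25 only when they pay pb = 184 − 0.2·256.25 = 132.75.
s = ps − pb = 146.75 − 132.75 = 14.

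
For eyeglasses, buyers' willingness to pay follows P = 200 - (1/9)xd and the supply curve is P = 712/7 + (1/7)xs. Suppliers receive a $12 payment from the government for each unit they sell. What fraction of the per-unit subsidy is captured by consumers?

Consumer share = 0.4375

Pre-subsidy: 200 - (1/9)x = 712/7 + (1/7)x gives x* = 387 and P* = 157.
With the subsidy, sellers receive Ps = Pb + 12 for each unit, where Pb is the price buyers pay.
On the curves, Pb = 200 - (1/9)x and Ps = 712/7 + (1/7)x; the wedge Ps − Pb = 12 gives 712/7 + (1/7)x − (200 - (1/9)x) = 12, so x' = 434.25.
Then Pb = 200 − (1/9)·434.25 = 151.75 and Ps = 712/7 + (1/7)·434.25 = 163.75.
Buyers' price falls by P* − Pb = 157 − 151.75 = 5.25; sellers' price rises by Ps − P* = 163.75 − 157 = 6.75.
So consumers capture 5.25/12 = 0.4375 of each unit of subsidy.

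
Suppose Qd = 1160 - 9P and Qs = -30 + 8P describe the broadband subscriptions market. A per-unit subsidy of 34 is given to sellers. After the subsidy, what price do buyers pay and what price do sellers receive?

Pre-subsidy: 1160 - 9P = -30 + 8P gives P* = 70, Q* = 530.
With the subsidy, sellers receive Ps = Pb + 34 for each unit, where Pb is the price buyers pay.
Supply in terms of Pb becomes Qs = -30 + 8(Pb + 34) = 242 + 8Pb. Setting this equal to demand: 1160 - 9Pb = 242 + 8Pb, so Pb = 54.
Sellers receive Ps = 54 + 34 = 88; Q' = 1160 − 9·54 = 674.

Buyers pay 54; sellers receive 88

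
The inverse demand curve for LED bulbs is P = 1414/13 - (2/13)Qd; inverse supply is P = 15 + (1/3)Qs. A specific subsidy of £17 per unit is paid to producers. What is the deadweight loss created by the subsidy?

Deadweight loss = 11271/38

Pre-subsidy: 1414/13 - (2/13)Q = 15 + (1/3)Q gives Q* = 3657/19 and P* = 1504/19.
With the subsidy, sellers receive Ps = Pb + 17 for each unit, where Pb is the price buyers pay.
On the curves, Pb = 1414/13 - (2/13)Q and Ps = 15 + (1/3)Q; the wedge Ps − Pb = 17 gives 15 + (1/3)Q − (1414/13 - (2/13)Q) = 17, so Q' = 4320/19.
Then Pb = 1414/13 − (2/13)·(4320/19) = 1402/19 and Ps = 15 + (1/3)·(4320/19) = 1725/19.
The subsidy expands output by 4320/19 − 3657/19 = 663/19 past the efficient level; on those units the gap between marginal cost and willingness to pay runs from 0 up to 17.
DWL = ½ × 17 × 663/19 = 11271/38.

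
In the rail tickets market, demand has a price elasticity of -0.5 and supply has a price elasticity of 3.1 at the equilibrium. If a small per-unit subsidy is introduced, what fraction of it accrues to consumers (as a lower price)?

For a small subsidy around the equilibrium, the benefit split depends on the relative slopes, which at a point are proportional to the elasticities.
Buyer share = εs/(εs + |εd|) = 3.1/(3.1 + 0.5) = 31/36; seller share = |εd|/(εs + |εd|) = 5/36.

Consumer share = 31/36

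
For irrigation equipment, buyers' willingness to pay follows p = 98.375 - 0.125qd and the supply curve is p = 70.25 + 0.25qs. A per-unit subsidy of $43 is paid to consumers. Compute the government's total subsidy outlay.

Pre-subsidy: 98.375 - 0.125q = 70.25 + 0.25q gives q* = 75 and p* = 89.
With the rebate, buyers effectively pay pb = ps − 43, where ps is the price sellers receive.
On the curves, pb = 98.375 - 0.125q and ps = 70.25 + 0.25q; the wedge ps − pb = 43 gives 70.25 + 0.25q − (98.375 - 0.125q) = 43, so q' = 569/3.
Then pb = 98.375 − 0.125·(569/3) = 224/3 and ps = 70.25 + 0.25·(569/3) = 353/3.
Government outlay = subsidy × quantity = 43 × 569/3 = 24467/3.

Government cost = 24467/3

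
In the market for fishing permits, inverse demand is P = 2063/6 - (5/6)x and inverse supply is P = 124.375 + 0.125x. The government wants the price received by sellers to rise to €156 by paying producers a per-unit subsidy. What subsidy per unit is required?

At a seller price of 156, quantity supplied is -995 + 8·156 = 253.
Buyers absorb 253 only when they pay Pb = 2063/6 − (5/6)·253 = 133.
s = Ps − Pb = 156 − 133 = 23.

Required subsidy s = €23 per unit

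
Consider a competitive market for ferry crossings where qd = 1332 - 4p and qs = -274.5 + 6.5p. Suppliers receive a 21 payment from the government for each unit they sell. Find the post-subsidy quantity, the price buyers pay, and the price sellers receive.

q' = 772; buyers pay 140; sellers receive 161

Pre-subsidy: 1332 - 4p = -274.5 + 6.5p gives p* = 153, q* = 720.
With the subsidy, sellers receive ps = pb + 21 for each unit, where pb is the price buyers pay.
Supply in terms of pb becomes qs = -274.5 + 6.5(pb + 21) = -138 + 6.5pb. Setting this equal to demand: 1332 - 4pb = -138 + 6.5pb, so pb = 140.
Sellers receive ps = 140 + 21 = 161; q' = 1332 − 4·140 = 772.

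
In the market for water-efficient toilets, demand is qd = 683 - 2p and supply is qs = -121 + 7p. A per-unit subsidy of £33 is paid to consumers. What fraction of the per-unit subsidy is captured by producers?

Pre-subsidy: 683 - 2p = -121 + 7p gives p* = 268/3, q* = 1513/3.
With the rebate, buyers effectively pay pb = ps − 33, where ps is the price sellers receive.
Demand in terms of ps becomes qd = 683 − 2(ps − 33) = 749 - 2ps. Setting this equal to supply: 749 - 2ps = -121 + 7ps, so ps = 290/3.
Buyers pay pb = 290/3 − 33 = 191/3; q' = -121 + 7·(290/3) = 1667/3.
Buyers' price falls by p* − pb = 268/3 − 191/3 = 77/3; sellers' price rises by ps − p* = 290/3 − 268/3 = 22/3.
So producers capture (22/3)/33 = 2/9 of each unit of subsidy.

Producer share = 2/9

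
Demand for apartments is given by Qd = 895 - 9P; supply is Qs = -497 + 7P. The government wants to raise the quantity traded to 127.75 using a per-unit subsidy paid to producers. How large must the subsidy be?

At Q = 127.75, invert demand for the buyer price: Pb = (895 − 127.75)/9 = 85.25; invert supply for the seller price: Ps = (127.75 − (-497))/7 = 89.25.
The subsidy must fill the gap: s = Ps − Pb = 89.25 − 85.25 = 4.

Required subsidy s = 4 per unit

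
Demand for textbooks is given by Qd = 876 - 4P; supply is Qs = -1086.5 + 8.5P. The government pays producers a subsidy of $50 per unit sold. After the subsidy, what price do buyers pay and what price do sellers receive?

Buyers pay $123; sellers receive $173

Pre-subsidy: 876 - 4P = -1086.5 + 8.5P gives P* = 157, Q* = 248.
With the subsidy, sellers receive Ps = Pb + 50 for each unit, where Pb is the price buyers pay.
Supply in terms of Pb becomes Qs = -1086.5 + 8.5(Pb + 50) = -661.5 + 8.5Pb. Setting this equal to demand: 876 - 4Pb = -661.5 + 8.5Pb, so Pb = 123.
Sellers receive Ps = 123 + 50 = 173; Q' = 876 − 4·123 = 384.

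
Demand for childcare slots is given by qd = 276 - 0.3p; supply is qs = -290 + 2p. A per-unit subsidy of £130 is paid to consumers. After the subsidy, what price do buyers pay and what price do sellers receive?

Pre-subsidy: 276 - 0.3p = -290 + 2p gives p* = 5660/23, q* = 4650/23.
With the rebate, buyers effectively pay pb = ps − 130, where ps is the price sellers receive.
Demand in terms of ps becomes qd = 276 − 0.3(ps − 130) = 315 - 0.3ps. Setting this equal to supply: 315 - 0.3ps = -290 + 2ps, so ps = 6050/23.
Buyers pay pb = 6050/23 − 130 = 3060/23; q' = -290 + 2·(6050/23) = 5430/23.

Buyers pay 3060/23; sellers receive 6050/23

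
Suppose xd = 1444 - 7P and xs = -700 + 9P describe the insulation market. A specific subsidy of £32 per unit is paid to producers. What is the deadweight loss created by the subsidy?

Deadweight loss = £2016

Pre-subsidy: 1444 - 7P = -700 + 9P gives P* = 134, x* = 506.
With the subsidy, sellers receive Ps = Pb + 32 for each unit, where Pb is the price buyers pay.
Supply in terms of Pb becomes xs = -700 + 9(Pb + 32) = -412 + 9Pb. Setting this equal to demand: 1444 - 7Pb = -412 + 9Pb, so Pb = 116.
Sellers receive Ps = 116 + 32 = 148; x' = 1444 − 7·116 = 632.
The subsidy expands output by 632 − 506 = 126 past the efficient level; on those units the gap between marginal cost and willingness to pay runs from 0 up to 32.
DWL = ½ × 32 × 126 = 2016.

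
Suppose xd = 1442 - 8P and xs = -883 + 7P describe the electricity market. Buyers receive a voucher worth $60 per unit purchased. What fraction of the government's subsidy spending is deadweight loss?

Pre-subsidy: 1442 - 8P = -883 + 7P gives P* = 155, x* = 202.
With the rebate, buyers effectively pay Pb = Ps − 60, where Ps is the price sellers receive.
Demand in terms of Ps becomes xd = 1442 − 8(Ps − 60) = 1922 - 8Ps. Setting this equal to supply: 1922 - 8Ps = -883 + 7Ps, so Ps = 187.
Buyers pay Pb = 187 − 60 = 127; x' = -883 + 7·187 = 426.
ΔCS = ½(202 + 426)(155 − 127) = 8792; ΔPS = ½(202 + 426)(187 − 155) = 10048.
Government spending = 60 × 426 = 25560.
DWL = ½ × 60 × (426 − 202) = 6720; fraction = 6720 / 25560 = 56/213.

DWL / government spending = 56/213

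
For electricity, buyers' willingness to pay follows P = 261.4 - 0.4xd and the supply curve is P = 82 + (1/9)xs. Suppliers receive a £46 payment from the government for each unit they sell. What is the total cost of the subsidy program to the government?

Pre-subsidy: 261.4 - 0.4x = 82 + (1/9)x gives x* = 351 and P* = 121.
With the subsidy, sellers receive Ps = Pb + 46 for each unit, where Pb is the price buyers pay.
On the curves, Pb = 261.4 - 0.4x and Ps = 82 + (1/9)x; the wedge Ps − Pb = 46 gives 82 + (1/9)x − (261.4 - 0.4x) = 46, so x' = 441.
Then Pb = 261.4 − 0.4·441 = 85 and Ps = 82 + (1/9)·441 = 131.
Government outlay = subsidy × quantity = 46 × 441 = 20286.

Government cost = £20286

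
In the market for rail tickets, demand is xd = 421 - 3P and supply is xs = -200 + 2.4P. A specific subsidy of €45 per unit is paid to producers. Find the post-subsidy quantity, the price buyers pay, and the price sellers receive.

x' = 136; buyers pay €95; sellers receive €140

Pre-subsidy: 421 - 3P = -200 + 2.4P gives P* = 115, x* = 76.
With the subsidy, sellers receive Ps = Pb + 45 for each unit, where Pb is the price buyers pay.
Supply in terms of Pb becomes xs = -200 + 2.4(Pb + 45) = -92 + 2.4Pb. Setting this equal to demand: 421 - 3Pb = -92 + 2.4Pb, so Pb = 95.
Sellers receive Ps = 95 + 45 = 140; x' = 421 − 3·95 = 136.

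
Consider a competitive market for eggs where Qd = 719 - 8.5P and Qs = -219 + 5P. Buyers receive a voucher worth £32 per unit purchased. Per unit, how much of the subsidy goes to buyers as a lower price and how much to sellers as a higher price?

Buyers gain 320/27 per unit; sellers gain 544/27 per unit

Pre-subsidy: 719 - 8.5P = -219 + 5P gives P* = 1876/27, Q* = 3467/27.
With the rebate, buyers effectively pay Pb = Ps − 32, where Ps is the price sellers receive.
Demand in terms of Ps becomes Qd = 719 − 8.5(Ps − 32) = 991 - 8.5Ps. Setting this equal to supply: 991 - 8.5Ps = -219 + 5Ps, so Ps = 2420/27.
Buyers pay Pb = 2420/27 − 32 = 1556/27; Q' = -219 + 5·(2420/27) = 6187/27.
Buyers' price falls by P* − Pb = 1876/27 − 1556/27 = 320/27; sellers' price rises by Ps − P* = 2420/27 − 1876/27 = 544/27.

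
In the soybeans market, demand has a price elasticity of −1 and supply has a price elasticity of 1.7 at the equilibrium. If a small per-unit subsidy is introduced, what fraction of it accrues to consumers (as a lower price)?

Consumer share = 17/27

For a small subsidy around the equilibrium, the benefit split depends on the relative slopes, which at a point are proportional to the elasticities.
Buyer share = εs/(εs + |εd|) = 1.7/(1.7 + 1) = 17/27; seller share = |εd|/(εs + |εd|) = 10/27.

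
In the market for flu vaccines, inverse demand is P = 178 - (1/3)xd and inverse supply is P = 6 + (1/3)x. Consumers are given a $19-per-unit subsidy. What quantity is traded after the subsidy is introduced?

x' = 286.5

Pre-subsidy: 178 - (1/3)x = 6 + (1/3)x gives x* = 258 and P* = 92.
With the rebate, buyers effectively pay Pb = Ps − 19, where Ps is the price sellers receive.
On the curves, Pb = 178 - (1/3)x and Ps = 6 + (1/3)x; the wedge Ps − Pb = 19 gives 6 + (1/3)x − (178 - (1/3)x) = 19, so x' = 286.5.
Then Pb = 178 − (1/3)·286.5 = 82.5 and Ps = 6 + (1/3)·286.5 = 101.5.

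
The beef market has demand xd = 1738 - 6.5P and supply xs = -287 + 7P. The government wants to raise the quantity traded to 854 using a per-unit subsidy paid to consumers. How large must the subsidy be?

At x = 854, invert demand for the buyer price: Pb = (1738 − 854)/6.5 = 136; invert supply for the seller price: Ps = (854 − (-287))/7 = 163.
The subsidy must fill the gap: s = Ps − Pb = 163 − 136 = 27.

Required subsidy s = 27 per unit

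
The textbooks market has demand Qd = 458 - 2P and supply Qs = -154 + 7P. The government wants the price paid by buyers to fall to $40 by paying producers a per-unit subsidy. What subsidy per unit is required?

At a buyer price of 40, quantity demanded is 458 − 2·40 = 378.
Sellers supply 378 only when they receive Ps with -154 + 7·Ps = 378, i.e. Ps = 76.
s = Ps − Pb = 76 − 40 = 36.

Required subsidy s = $36 per unit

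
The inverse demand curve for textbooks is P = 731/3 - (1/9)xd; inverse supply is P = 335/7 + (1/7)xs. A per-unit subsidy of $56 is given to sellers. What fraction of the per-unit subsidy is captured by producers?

Pre-subsidy: 731/3 - (1/9)x = 335/7 + (1/7)x gives x* = 771 and P* = 158.
With the subsidy, sellers receive Ps = Pb + 56 for each unit, where Pb is the price buyers pay.
On the curves, Pb = 731/3 - (1/9)x and Ps = 335/7 + (1/7)x; the wedge Ps − Pb = 56 gives 335/7 + (1/7)x − (731/3 - (1/9)x) = 56, so x' = 991.5.
Then Pb = 731/3 − (1/9)·991.5 = 133.5 and Ps = 335/7 + (1/7)·991.5 = 189.5.
Buyers' price falls by P* − Pb = 158 − 133.5 = 24.5; sellers' price rises by Ps − P* = 189.5 − 158 = 31.5.
So producers capture 31.5/56 = 0.5625 of each unit of subsidy.

Producer share = 0.5625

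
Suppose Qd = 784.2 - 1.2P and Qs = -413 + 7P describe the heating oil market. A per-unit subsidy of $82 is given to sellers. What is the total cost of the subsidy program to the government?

Pre-subsidy: 784.2 - 1.2P = -413 + 7P gives P* = 146, Q* = 609.
With the subsidy, sellers receive Ps = Pb + 82 for each unit, where Pb is the price buyers pay.
Supply in terms of Pb becomes Qs = -413 + 7(Pb + 82) = 161 + 7Pb. Setting this equal to demand: 784.2 - 1.2Pb = 161 + 7Pb, so Pb = 76.
Sellers receive Ps = 76 + 82 = 158; Q' = 784.2 − 1.2·76 = 693.
Government outlay = subsidy × quantity = 82 × 693 = 56826.

Government cost = $56826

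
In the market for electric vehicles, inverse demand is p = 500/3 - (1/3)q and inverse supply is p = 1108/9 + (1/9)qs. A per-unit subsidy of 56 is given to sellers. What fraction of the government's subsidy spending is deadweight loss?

DWL / government spending = 0.28125

Pre-subsidy: 500/3 - (1/3)q = 1108/9 + (1/9)q gives q* = 98 and p* = 134.
With the subsidy, sellers receive ps = pb + 56 for each unit, where pb is the price buyers pay.
On the curves, pb = 500/3 - (1/3)q and ps = 1108/9 + (1/9)q; the wedge ps − pb = 56 gives 1108/9 + (1/9)q − (500/3 - (1/3)q) = 56, so q' = 224.
Then pb = 500/3 − (1/3)·224 = 92 and ps = 1108/9 + (1/9)·224 = 148.
ΔCS = ½(98 + 224)(134 − 92) = 6762; ΔPS = ½(98 + 224)(148 − 134) = 2254.
Government spending = 56 × 224 = 12544.
DWL = ½ × 56 × (224 − 98) = 3528; fraction = 3528 / 12544 = 0.28125.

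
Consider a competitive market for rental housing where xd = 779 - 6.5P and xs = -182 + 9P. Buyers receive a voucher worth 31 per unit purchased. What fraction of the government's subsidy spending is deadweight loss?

DWL / government spending = 117/986

Pre-subsidy: 779 - 6.5P = -182 + 9P gives P* = 62, x* = 376.
With the rebate, buyers effectively pay Pb = Ps − 31, where Ps is the price sellers receive.
Demand in terms of Ps becomes xd = 779 − 6.5(Ps − 31) = 980.5 - 6.5Ps. Setting this equal to supply: 980.5 - 6.5Ps = -182 + 9Ps, so Ps = 75.
Buyers pay Pb = 75 − 31 = 44; x' = -182 + 9·75 = 493.
ΔCS = ½(376 + 493)(62 − 44) = 7821; ΔPS = ½(376 + 493)(75 − 62) = 5648.5.
Government spending = 31 × 493 = 15283.
DWL = ½ × 31 × (493 − 376) = 1813.5; fraction = 1813.5 / 15283 = 117/986.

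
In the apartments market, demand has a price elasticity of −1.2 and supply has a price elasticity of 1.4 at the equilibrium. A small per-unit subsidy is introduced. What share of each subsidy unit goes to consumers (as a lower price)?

Consumer share = 7/13

For a small subsidy around the equilibrium, the benefit split depends on the relative slopes, which at a point are proportional to the elasticities.
Buyer share = εs/(εs + |εd|) = 1.4/(1.4 + 1.2) = 7/13; seller share = |εd|/(εs + |εd|) = 6/13.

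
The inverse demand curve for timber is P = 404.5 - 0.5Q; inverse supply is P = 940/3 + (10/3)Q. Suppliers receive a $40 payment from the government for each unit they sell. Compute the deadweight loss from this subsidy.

Deadweight loss = 4800/23

Pre-subsidy: 404.5 - 0.5Q = 940/3 + (10/3)Q gives Q* = 547/23 and P* = 9030/23.
With the subsidy, sellers receive Ps = Pb + 40 for each unit, where Pb is the price buyers pay.
On the curves, Pb = 404.5 - 0.5Q and Ps = 940/3 + (10/3)Q; the wedge Ps − Pb = 40 gives 940/3 + (10/3)Q − (404.5 - 0.5Q) = 40, so Q' = 787/23.
Then Pb = 404.5 − 0.5·(787/23) = 8910/23 and Ps = 940/3 + (10/3)·(787/23) = 9830/23.
The subsidy expands output by 787/23 − 547/23 = 240/23 past the efficient level; on those units the gap between marginal cost and willingness to pay runs from 0 up to 40.
DWL = ½ × 40 × 240/23 = 4800/23.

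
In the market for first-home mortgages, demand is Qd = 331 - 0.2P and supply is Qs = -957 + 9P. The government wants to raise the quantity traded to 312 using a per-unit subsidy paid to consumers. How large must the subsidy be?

Required subsidy s = 46 per unit

At Q = 312, invert demand for the buyer price: Pb = (331 − 312)/0.2 = 95; invert supply for the seller price: Ps = (312 − (-957))/9 = 141.
The subsidy must fill the gap: s = Ps − Pb = 141 − 95 = 46.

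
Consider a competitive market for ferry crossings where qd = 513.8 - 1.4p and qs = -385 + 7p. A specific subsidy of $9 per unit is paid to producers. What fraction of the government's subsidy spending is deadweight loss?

DWL / government spending = 3/214

Pre-subsidy: 513.8 - 1.4p = -385 + 7p gives p* = 107, q* = 364.
With the subsidy, sellers receive ps = pb + 9 for each unit, where pb is the price buyers pay.
Supply in terms of pb becomes qs = -385 + 7(pb + 9) = -322 + 7pb. Setting this equal to demand: 513.8 - 1.4pb = -322 + 7pb, so pb = 99.5.
Sellers receive ps = 99.5 + 9 = 108.5; q' = 513.8 − 1.4·99.5 = 374.5.
ΔCS = ½(364 + 374.5)(107 − 99.5) = 2769.375; ΔPS = ½(364 + 374.5)(108.5 − 107) = 553.875.
Government spending = 9 × 374.5 = 3370.5.
DWL = ½ × 9 × (374.5 − 364) = 47.25; fraction = 47.25 / 3370.5 = 3/214.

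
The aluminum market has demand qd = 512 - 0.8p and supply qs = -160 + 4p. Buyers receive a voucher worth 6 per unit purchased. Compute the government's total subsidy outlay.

Pre-subsidy: 512 - 0.8p = -160 + 4p gives p* = 140, q* = 400.
With the rebate, buyers effectively pay pb = ps − 6, where ps is the price sellers receive.
Demand in terms of ps becomes qd = 512 − 0.8(ps − 6) = 516.8 - 0.8ps. Setting this equal to supply: 516.8 - 0.8ps = -160 + 4ps, so ps = 141.
Buyers pay pb = 141 − 6 = 135; q' = -160 + 4·141 = 404.
Government outlay = subsidy × quantity = 6 × 404 = 2424.

Government cost = 2424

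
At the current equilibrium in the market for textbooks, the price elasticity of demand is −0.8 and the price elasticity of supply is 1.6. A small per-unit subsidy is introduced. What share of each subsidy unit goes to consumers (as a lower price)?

Consumer share = 2/3

For a small subsidy around the equilibrium, the benefit split depends on the relative slopes, which at a point are proportional to the elasticities.
Buyer share = εs/(εs + |εd|) = 1.6/(1.6 + 0.8) = 2/3; seller share = |εd|/(εs + |εd|) = 1/3.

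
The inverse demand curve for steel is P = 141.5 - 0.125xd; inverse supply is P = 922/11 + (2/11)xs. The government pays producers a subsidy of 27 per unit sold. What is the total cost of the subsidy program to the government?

Pre-subsidy: 141.5 - 0.125x = 922/11 + (2/11)x gives x* = 188 and P* = 118.
With the subsidy, sellers receive Ps = Pb + 27 for each unit, where Pb is the price buyers pay.
On the curves, Pb = 141.5 - 0.125x and Ps = 922/11 + (2/11)x; the wedge Ps − Pb = 27 gives 922/11 + (2/11)x − (141.5 - 0.125x) = 27, so x' = 276.
Then Pb = 141.5 − 0.125·276 = 107 and Ps = 922/11 + (2/11)·276 = 134.
Government outlay = subsidy × quantity = 27 × 276 = 7452.

Government cost = 7452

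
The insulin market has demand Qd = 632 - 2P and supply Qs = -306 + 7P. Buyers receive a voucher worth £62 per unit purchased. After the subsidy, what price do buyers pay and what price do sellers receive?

Buyers pay £56; sellers receive £118

Pre-subsidy: 632 - 2P = -306 + 7P gives P* = 938/9, Q* = 3812/9.
With the rebate, buyers effectively pay Pb = Ps − 62, where Ps is the price sellers receive.
Demand in terms of Ps becomes Qd = 632 − 2(Ps − 62) = 756 - 2Ps. Setting this equal to supply: 756 - 2Ps = -306 + 7Ps, so Ps = 118.
Buyers pay Pb = 118 − 62 = 56; Q' = -306 + 7·118 = 520.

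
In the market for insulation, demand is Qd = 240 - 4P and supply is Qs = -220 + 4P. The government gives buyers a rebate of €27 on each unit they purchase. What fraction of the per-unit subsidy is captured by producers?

Producer share = 0.5

Pre-subsidy: 240 - 4P = -220 + 4P gives P* = 57.5, Q* = 10.
With the rebate, buyers effectively pay Pb = Ps − 27, where Ps is the price sellers receive.
Demand in terms of Ps becomes Qd = 240 − 4(Ps − 27) = 348 - 4Ps. Setting this equal to supply: 348 - 4Ps = -220 + 4Ps, so Ps = 71.
Buyers pay Pb = 71 − 27 = 44; Q' = -220 + 4·71 = 64.
Buyers' price falls by P* − Pb = 57.5 − 44 = 13.5; sellers' price rises by Ps − P* = 71 − 57.5 = 13.5.
So producers capture 13.5/27 = 0.5 of each unit of subsidy.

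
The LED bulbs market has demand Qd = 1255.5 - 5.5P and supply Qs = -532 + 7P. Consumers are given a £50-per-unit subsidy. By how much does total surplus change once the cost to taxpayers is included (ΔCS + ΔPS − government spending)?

Net change in total surplus = -£3850

Pre-subsidy: 1255.5 - 5.5P = -532 + 7P gives P* = 143, Q* = 469.
With the rebate, buyers effectively pay Pb = Ps − 50, where Ps is the price sellers receive.
Demand in terms of Ps becomes Qd = 1255.5 − 5.5(Ps − 50) = 1530.5 - 5.5Ps. Setting this equal to supply: 1530.5 - 5.5Ps = -532 + 7Ps, so Ps = 165.
Buyers pay Pb = 165 − 50 = 115; Q' = -532 + 7·165 = 623.
ΔCS = ½(469 + 623)(143 − 115) = 15288; ΔPS = ½(469 + 623)(165 − 143) = 12012.
Government spending = 50 × 623 = 31150.
Net change = 15288 + 12012 − 31150 = -3850. The loss equals the DWL triangle ½·50·154.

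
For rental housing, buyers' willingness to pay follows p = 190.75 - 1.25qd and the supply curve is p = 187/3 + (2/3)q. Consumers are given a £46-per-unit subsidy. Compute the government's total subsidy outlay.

Government cost = £4186

Pre-subsidy: 190.75 - 1.25q = 187/3 + (2/3)q gives q* = 67 and p* = 107.
With the rebate, buyers effectively pay pb = ps − 46, where ps is the price sellers receive.
On the curves, pb = 190.75 - 1.25q and ps = 187/3 + (2/3)q; the wedge ps − pb = 46 gives 187/3 + (2/3)q − (190.75 - 1.25q) = 46, so q' = 91.
Then pb = 190.75 − 1.25·91 = 77 and ps = 187/3 + (2/3)·91 = 123.
Government outlay = subsidy × quantity = 46 × 91 = 4186.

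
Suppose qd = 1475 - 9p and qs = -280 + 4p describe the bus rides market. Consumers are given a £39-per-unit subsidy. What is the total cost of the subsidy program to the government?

Government cost = £14352

Pre-subsidy: 1475 - 9p = -280 + 4p gives p* = 135, q* = 260.
With the rebate, buyers effectively pay pb = ps − 39, where ps is the price sellers receive.
Demand in terms of ps becomes qd = 1475 − 9(ps − 39) = 1826 - 9ps. Setting this equal to supply: 1826 - 9ps = -280 + 4ps, so ps = 162.
Buyers pay pb = 162 − 39 = 123; q' = -280 + 4·162 = 368.
Government outlay = subsidy × quantity = 39 × 368 = 14352.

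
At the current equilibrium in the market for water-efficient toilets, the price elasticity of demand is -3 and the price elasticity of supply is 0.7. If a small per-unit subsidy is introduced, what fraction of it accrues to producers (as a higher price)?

Producer share = 30/37

For a small subsidy around the equilibrium, the benefit split depends on the relative slopes, which at a point are proportional to the elasticities.
Buyer share = εs/(εs + |εd|) = 0.7/(0.7 + 3) = 7/37; seller share = |εd|/(εs + |εd|) = 30/37.
So producers capture 30/37 of the subsidy.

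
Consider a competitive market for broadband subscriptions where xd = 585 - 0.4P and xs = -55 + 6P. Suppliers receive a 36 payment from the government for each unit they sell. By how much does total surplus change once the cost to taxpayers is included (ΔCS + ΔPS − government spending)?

Pre-subsidy: 585 - 0.4P = -55 + 6P gives P* = 100, x* = 545.
With the subsidy, sellers receive Ps = Pb + 36 for each unit, where Pb is the price buyers pay.
Supply in terms of Pb becomes xs = -55 + 6(Pb + 36) = 161 + 6Pb. Setting this equal to demand: 585 - 0.4Pb = 161 + 6Pb, so Pb = 66.25.
Sellers receive Ps = 66.25 + 36 = 102.25; x' = 585 − 0.4·66.25 = 558.5.
ΔCS = ½(545 + 558.5)(100 − 66.25) = 18621.5625; ΔPS = ½(545 + 558.5)(102.25 − 100) = 1241.4375.
Government spending = 36 × 558.5 = 20106.
Net change = 18621.5625 + 1241.4375 − 20106 = -243. The loss equals the DWL triangle ½·36·13.5.

Net change in total surplus = -243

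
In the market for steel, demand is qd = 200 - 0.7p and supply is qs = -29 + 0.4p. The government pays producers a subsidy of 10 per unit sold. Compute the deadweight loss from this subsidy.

Deadweight loss = 140/11

Pre-subsidy: 200 - 0.7p = -29 + 0.4p gives p* = 2290/11, q* = 597/11.
With the subsidy, sellers receive ps = pb + 10 for each unit, where pb is the price buyers pay.
Supply in terms of pb becomes qs = -29 + 0.4(pb + 10) = -25 + 0.4pb. Setting this equal to demand: 200 - 0.7pb = -25 + 0.4pb, so pb = 2250/11.
Sellers receive ps = 2250/11 + 10 = 2360/11; q' = 200 − 0.7·(2250/11) = 625/11.
The subsidy expands output by 625/11 − 597/11 = 28/11 past the efficient level; on those units the gap between marginal cost and willingness to pay runs from 0 up to 10.
DWL = ½ × 10 × 28/11 = 140/11.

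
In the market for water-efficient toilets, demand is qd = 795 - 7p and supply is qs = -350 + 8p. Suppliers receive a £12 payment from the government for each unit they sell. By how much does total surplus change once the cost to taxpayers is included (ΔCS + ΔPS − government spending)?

Pre-subsidy: 795 - 7p = -350 + 8p gives p* = 229/3, q* = 782/3.
With the subsidy, sellers receive ps = pb + 12 for each unit, where pb is the price buyers pay.
Supply in terms of pb becomes qs = -350 + 8(pb + 12) = -254 + 8pb. Setting this equal to demand: 795 - 7pb = -254 + 8pb, so pb = 1049/15.
Sellers receive ps = 1049/15 + 12 = 1229/15; q' = 795 − 7·(1049/15) = 4582/15.
ΔCS = ½(782/3 + 4582/15)(229/3 − 1049/15) = 135872/75; ΔPS = ½(782/3 + 4582/15)(1229/15 − 229/3) = 118888/75.
Government spending = 12 × 4582/15 = 3665.6.
Net change = 135872/75 + 118888/75 − 3665.6 = -268.8. The loss equals the DWL triangle ½·12·44.8.

Net change in total surplus = -£268.8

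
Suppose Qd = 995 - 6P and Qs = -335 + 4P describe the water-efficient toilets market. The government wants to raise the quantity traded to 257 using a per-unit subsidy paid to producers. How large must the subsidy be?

Required subsidy s = 25 per unit

At Q = 257, invert demand for the buyer price: Pb = (995 − 257)/6 = 123; invert supply for the seller price: Ps = (257 − (-335))/4 = 148.
The subsidy must fill the gap: s = Ps − Pb = 148 − 123 = 25.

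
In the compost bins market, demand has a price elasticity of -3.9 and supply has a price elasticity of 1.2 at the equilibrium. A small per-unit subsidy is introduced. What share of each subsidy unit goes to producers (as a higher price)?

For a small subsidy around the equilibrium, the benefit split depends on the relative slopes, which at a point are proportional to the elasticities.
Buyer share = εs/(εs + |εd|) = 1.2/(1.2 + 3.9) = 4/17; seller share = |εd|/(εs + |εd|) = 13/17.
So producers capture 13/17 of the subsidy.

Producer share = 13/17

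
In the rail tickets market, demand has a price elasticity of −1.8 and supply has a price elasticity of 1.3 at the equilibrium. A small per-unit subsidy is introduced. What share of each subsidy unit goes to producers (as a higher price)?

Producer share = 18/31

For a small subsidy around the equilibrium, the benefit split depends on the relative slopes, which at a point are proportional to the elasticities.
Buyer share = εs/(εs + |εd|) = 1.3/(1.3 + 1.8) = 13/31; seller share = |εd|/(εs + |εd|) = 18/31.
So producers capture 18/31 of the subsidy.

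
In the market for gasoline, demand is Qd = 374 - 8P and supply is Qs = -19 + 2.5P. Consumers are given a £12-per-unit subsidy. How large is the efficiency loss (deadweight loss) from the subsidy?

Pre-subsidy: 374 - 8P = -19 + 2.5P gives P* = 262/7, Q* = 522/7.
With the rebate, buyers effectively pay Pb = Ps − 12, where Ps is the price sellers receive.
Demand in terms of Ps becomes Qd = 374 − 8(Ps − 12) = 470 - 8Ps. Setting this equal to supply: 470 - 8Ps = -19 + 2.5Ps, so Ps = 326/7.
Buyers pay Pb = 326/7 − 12 = 242/7; Q' = -19 + 2.5·(326/7) = 682/7.
The subsidy expands output by 682/7 − 522/7 = 160/7 past the efficient level; on those units the gap between marginal cost and willingness to pay runs from 0 up to 12.
DWL = ½ × 12 × 160/7 = 960/7.

Deadweight loss = 960/7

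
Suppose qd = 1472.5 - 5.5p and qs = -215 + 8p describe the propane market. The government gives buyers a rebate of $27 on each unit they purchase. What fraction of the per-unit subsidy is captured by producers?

Producer share = 11/27

Pre-subsidy: 1472.5 - 5.5p = -215 + 8p gives p* = 125, q* = 785.
With the rebate, buyers effectively pay pb = ps − 27, where ps is the price sellers receive.
Demand in terms of ps becomes qd = 1472.5 − 5.5(ps − 27) = 1621 - 5.5ps. Setting this equal to supply: 1621 - 5.5ps = -215 + 8ps, so ps = 136.
Buyers pay pb = 136 − 27 = 109; q' = -215 + 8·136 = 873.
Buyers' price falls by p* − pb = 125 − 109 = 16; sellers' price rises by ps − p* = 136 − 125 = 11.
So producers capture 11/27 = 11/27 of each unit of subsidy.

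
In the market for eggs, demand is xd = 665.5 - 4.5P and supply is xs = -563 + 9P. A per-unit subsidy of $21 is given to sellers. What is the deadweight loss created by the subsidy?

Pre-subsidy: 665.5 - 4.5P = -563 + 9P gives P* = 91, x* = 256.
With the subsidy, sellers receive Ps = Pb + 21 for each unit, where Pb is the price buyers pay.
Supply in terms of Pb becomes xs = -563 + 9(Pb + 21) = -374 + 9Pb. Setting this equal to demand: 665.5 - 4.5Pb = -374 + 9Pb, so Pb = 77.
Sellers receive Ps = 77 + 21 = 98; x' = 665.5 − 4.5·77 = 319.
The subsidy expands output by 319 − 256 = 63 past the efficient level; on those units the gap between marginal cost and willingness to pay runs from 0 up to 21.
DWL = ½ × 21 × 63 = 661.5.

Deadweight loss = $661.5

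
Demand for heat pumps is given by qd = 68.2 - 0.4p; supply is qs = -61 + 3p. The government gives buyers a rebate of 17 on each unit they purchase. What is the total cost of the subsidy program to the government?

Pre-subsidy: 68.2 - 0.4p = -61 + 3p gives p* = 38, q* = 53.
With the rebate, buyers effectively pay pb = ps − 17, where ps is the price sellers receive.
Demand in terms of ps becomes qd = 68.2 − 0.4(ps − 17) = 75 - 0.4ps. Setting this equal to supply: 75 - 0.4ps = -61 + 3ps, so ps = 40.
Buyers pay pb = 40 − 17 = 23; q' = -61 + 3·40 = 59.
Government outlay = subsidy × quantity = 17 × 59 = 1003.

Government cost = 1003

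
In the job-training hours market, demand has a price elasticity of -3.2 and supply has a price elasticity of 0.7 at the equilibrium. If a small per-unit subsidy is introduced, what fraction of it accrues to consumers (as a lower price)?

For a small subsidy around the equilibrium, the benefit split depends on the relative slopes, which at a point are proportional to the elasticities.
Buyer share = εs/(εs + |εd|) = 0.7/(0.7 + 3.2) = 7/39; seller share = |εd|/(εs + |εd|) = 32/39.

Consumer share = 7/39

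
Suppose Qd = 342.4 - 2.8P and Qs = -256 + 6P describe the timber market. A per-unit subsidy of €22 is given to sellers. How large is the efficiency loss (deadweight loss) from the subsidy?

Deadweight loss = €462

Pre-subsidy: 342.4 - 2.8P = -256 + 6P gives P* = 68, Q* = 152.
With the subsidy, sellers receive Ps = Pb + 22 for each unit, where Pb is the price buyers pay.
Supply in terms of Pb becomes Qs = -256 + 6(Pb + 22) = -124 + 6Pb. Setting this equal to demand: 342.4 - 2.8Pb = -124 + 6Pb, so Pb = 53.
Sellers receive Ps = 53 + 22 = 75; Q' = 342.4 − 2.8·53 = 194.
The subsidy expands output by 194 − 152 = 42 past the efficient level; on those units the gap between marginal cost and willingness to pay runs from 0 up to 22.
DWL = ½ × 22 × 42 = 462.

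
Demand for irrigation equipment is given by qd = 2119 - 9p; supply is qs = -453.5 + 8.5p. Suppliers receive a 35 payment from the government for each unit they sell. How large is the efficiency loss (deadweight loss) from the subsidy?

Deadweight loss = 2677.5

Pre-subsidy: 2119 - 9p = -453.5 + 8.5p gives p* = 147, q* = 796.
With the subsidy, sellers receive ps = pb + 35 for each unit, where pb is the price buyers pay.
Supply in terms of pb becomes qs = -453.5 + 8.5(pb + 35) = -156 + 8.5pb. Setting this equal to demand: 2119 - 9pb = -156 + 8.5pb, so pb = 130.
Sellers receive ps = 130 + 35 = 165; q' = 2119 − 9·130 = 949.
The subsidy expands output by 949 − 796 = 153 past the efficient level; on those units the gap between marginal cost and willingness to pay runs from 0 up to 35.
DWL = ½ × 35 × 153 = 2677.5.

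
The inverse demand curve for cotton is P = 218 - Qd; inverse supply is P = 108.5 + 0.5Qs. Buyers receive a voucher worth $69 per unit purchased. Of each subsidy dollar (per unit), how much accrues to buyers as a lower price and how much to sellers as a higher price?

Pre-subsidy: 218 - Q = 108.5 + 0.5Q gives Q* = 73 and P* = 145.
With the rebate, buyers effectively pay Pb = Ps − 69, where Ps is the price sellers receive.
On the curves, Pb = 218 - Q and Ps = 108.5 + 0.5Q; the wedge Ps − Pb = 69 gives 108.5 + 0.5Q − (218 - Q) = 69, so Q' = 119.
Then Pb = 218 − 1·119 = 99 and Ps = 108.5 + 0.5·119 = 168.
Buyers' price falls by P* − Pb = 145 − 99 = 46; sellers' price rises by Ps − P* = 168 − 145 = 23.

Buyers gain $46 per unit; sellers gain $23 per unit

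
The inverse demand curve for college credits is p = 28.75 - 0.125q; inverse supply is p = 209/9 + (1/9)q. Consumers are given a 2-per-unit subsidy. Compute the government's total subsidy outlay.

Government cost = 1084/17

Pre-subsidy: 28.75 - 0.125q = 209/9 + (1/9)q gives q* = 398/17 and p* = 439/17.
With the rebate, buyers effectively pay pb = ps − 2, where ps is the price sellers receive.
On the curves, pb = 28.75 - 0.125q and ps = 209/9 + (1/9)q; the wedge ps − pb = 2 gives 209/9 + (1/9)q − (28.75 - 0.125q) = 2, so q' = 542/17.
Then pb = 28.75 − 0.125·(542/17) = 421/17 and ps = 209/9 + (1/9)·(542/17) = 455/17.
Government outlay = subsidy × quantity = 2 × 542/17 = 1084/17.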